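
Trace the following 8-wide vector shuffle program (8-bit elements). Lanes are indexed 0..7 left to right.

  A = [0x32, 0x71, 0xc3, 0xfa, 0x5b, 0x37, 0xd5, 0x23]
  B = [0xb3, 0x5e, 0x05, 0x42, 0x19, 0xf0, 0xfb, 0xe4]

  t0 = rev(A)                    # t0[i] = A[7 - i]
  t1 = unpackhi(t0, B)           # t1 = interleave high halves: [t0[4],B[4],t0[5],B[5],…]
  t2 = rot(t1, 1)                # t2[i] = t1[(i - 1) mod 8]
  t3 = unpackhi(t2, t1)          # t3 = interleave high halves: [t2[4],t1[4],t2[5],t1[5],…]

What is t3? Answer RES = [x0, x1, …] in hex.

RES = [0xf0, 0x71, 0x71, 0xfb, 0xfb, 0x32, 0x32, 0xe4]

→ t0 |23|d5|37|5b|fa|c3|71|32|
→ t1 |fa|19|c3|f0|71|fb|32|e4|
→ t2 |e4|fa|19|c3|f0|71|fb|32|
→ t3 |f0|71|71|fb|fb|32|32|e4|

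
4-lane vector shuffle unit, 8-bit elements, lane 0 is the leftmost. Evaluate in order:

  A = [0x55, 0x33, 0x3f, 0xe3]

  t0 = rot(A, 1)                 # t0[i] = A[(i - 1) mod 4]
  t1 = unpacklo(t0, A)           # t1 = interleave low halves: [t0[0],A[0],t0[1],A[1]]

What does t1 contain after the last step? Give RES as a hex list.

→ t0 |e3|55|33|3f|
→ t1 |e3|55|55|33|

RES = [ 0xe3  0x55  0x55  0x33 ]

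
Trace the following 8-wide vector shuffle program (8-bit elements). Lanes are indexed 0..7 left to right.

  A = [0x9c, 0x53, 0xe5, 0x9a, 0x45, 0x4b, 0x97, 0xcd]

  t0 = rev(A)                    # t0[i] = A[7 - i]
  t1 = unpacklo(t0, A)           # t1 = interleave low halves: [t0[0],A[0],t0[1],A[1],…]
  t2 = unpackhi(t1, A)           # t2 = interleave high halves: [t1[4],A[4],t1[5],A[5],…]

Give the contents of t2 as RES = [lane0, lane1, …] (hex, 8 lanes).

RES = [ 0x4b  0x45  0xe5  0x4b  0x45  0x97  0x9a  0xcd ]

  t0: cd 97 4b 45 9a e5 53 9c
  t1: cd 9c 97 53 4b e5 45 9a
  t2: 4b 45 e5 4b 45 97 9a cd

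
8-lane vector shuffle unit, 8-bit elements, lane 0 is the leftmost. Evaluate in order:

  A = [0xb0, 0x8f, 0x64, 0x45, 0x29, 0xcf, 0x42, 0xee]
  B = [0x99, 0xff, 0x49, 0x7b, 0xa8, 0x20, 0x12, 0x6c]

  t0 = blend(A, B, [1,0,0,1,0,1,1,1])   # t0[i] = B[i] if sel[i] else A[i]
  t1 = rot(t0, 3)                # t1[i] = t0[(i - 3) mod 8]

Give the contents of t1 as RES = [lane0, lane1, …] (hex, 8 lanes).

RES = [0x20, 0x12, 0x6c, 0x99, 0x8f, 0x64, 0x7b, 0x29]

→ t0 |99|8f|64|7b|29|20|12|6c|
→ t1 |20|12|6c|99|8f|64|7b|29|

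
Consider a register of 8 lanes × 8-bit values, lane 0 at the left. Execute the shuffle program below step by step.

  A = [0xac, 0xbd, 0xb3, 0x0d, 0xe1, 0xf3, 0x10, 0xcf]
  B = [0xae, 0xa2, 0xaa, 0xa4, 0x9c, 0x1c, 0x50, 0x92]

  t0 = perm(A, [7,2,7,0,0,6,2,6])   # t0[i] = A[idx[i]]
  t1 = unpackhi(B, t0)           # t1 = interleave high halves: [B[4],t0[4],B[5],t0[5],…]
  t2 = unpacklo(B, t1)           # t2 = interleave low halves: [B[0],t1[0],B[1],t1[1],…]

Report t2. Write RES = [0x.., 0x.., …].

RES = [ 0xae  0x9c  0xa2  0xac  0xaa  0x1c  0xa4  0x10 ]

t0 = [0xcf, 0xb3, 0xcf, 0xac, 0xac, 0x10, 0xb3, 0x10]
t1 = [0x9c, 0xac, 0x1c, 0x10, 0x50, 0xb3, 0x92, 0x10]
t2 = [0xae, 0x9c, 0xa2, 0xac, 0xaa, 0x1c, 0xa4, 0x10]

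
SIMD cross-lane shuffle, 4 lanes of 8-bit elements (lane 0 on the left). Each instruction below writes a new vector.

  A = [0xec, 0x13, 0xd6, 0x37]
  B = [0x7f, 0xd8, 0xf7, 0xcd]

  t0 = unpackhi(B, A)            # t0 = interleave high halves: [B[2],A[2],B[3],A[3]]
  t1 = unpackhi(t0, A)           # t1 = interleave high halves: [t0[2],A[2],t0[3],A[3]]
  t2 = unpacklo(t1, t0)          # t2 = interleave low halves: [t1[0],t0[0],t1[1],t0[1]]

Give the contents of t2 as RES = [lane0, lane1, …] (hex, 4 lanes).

→ t0 |f7|d6|cd|37|
→ t1 |cd|d6|37|37|
→ t2 |cd|f7|d6|d6|

RES = [ 0xcd  0xf7  0xd6  0xd6 ]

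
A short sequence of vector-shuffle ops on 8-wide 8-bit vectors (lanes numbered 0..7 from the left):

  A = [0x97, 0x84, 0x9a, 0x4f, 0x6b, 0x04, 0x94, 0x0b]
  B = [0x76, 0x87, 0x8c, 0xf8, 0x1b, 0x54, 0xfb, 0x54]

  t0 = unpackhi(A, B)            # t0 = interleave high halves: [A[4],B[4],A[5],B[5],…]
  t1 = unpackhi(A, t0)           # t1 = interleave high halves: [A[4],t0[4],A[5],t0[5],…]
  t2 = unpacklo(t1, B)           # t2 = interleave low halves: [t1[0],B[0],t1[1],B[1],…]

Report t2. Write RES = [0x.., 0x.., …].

RES = [ 0x6b  0x76  0x94  0x87  0x04  0x8c  0xfb  0xf8 ]

  t0: 6b 1b 04 54 94 fb 0b 54
  t1: 6b 94 04 fb 94 0b 0b 54
  t2: 6b 76 94 87 04 8c fb f8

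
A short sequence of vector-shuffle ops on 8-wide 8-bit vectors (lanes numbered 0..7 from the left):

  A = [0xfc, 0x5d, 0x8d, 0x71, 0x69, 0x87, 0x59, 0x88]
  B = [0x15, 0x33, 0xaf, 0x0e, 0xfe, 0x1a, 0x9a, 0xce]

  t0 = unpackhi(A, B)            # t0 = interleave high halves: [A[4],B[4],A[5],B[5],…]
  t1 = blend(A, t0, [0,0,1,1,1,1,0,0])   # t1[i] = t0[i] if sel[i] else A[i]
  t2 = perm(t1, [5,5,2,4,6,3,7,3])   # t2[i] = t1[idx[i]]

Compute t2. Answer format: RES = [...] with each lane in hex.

RES = [ 0x9a  0x9a  0x87  0x59  0x59  0x1a  0x88  0x1a ]

t0 = [0x69, 0xfe, 0x87, 0x1a, 0x59, 0x9a, 0x88, 0xce]
t1 = [0xfc, 0x5d, 0x87, 0x1a, 0x59, 0x9a, 0x59, 0x88]
t2 = [0x9a, 0x9a, 0x87, 0x59, 0x59, 0x1a, 0x88, 0x1a]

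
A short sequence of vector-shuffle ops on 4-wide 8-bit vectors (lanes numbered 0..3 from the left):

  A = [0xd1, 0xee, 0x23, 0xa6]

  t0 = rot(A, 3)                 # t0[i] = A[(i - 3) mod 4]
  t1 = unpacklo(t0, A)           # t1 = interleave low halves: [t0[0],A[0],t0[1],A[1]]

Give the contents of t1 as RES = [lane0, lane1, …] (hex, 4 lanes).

→ t0 |ee|23|a6|d1|
→ t1 |ee|d1|23|ee|

RES = [0xee, 0xd1, 0x23, 0xee]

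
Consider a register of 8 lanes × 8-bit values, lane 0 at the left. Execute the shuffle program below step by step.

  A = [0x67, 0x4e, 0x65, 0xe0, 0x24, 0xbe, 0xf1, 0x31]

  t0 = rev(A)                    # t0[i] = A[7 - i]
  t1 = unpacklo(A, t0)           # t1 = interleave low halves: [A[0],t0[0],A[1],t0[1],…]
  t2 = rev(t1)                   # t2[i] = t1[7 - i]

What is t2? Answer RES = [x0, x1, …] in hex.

RES = [ 0x24  0xe0  0xbe  0x65  0xf1  0x4e  0x31  0x67 ]

→ t0 |31|f1|be|24|e0|65|4e|67|
→ t1 |67|31|4e|f1|65|be|e0|24|
→ t2 |24|e0|be|65|f1|4e|31|67|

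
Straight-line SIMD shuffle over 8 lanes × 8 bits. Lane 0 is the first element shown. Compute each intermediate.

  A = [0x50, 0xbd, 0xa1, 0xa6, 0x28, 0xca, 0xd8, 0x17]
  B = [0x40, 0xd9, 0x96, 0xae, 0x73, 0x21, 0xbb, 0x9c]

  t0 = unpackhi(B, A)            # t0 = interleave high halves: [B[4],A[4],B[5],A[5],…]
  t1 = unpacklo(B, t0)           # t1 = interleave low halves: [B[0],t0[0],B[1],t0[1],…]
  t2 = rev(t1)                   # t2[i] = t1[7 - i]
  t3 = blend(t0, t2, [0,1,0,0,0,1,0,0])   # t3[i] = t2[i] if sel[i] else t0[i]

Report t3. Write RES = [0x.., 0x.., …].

  t0: 73 28 21 ca bb d8 9c 17
  t1: 40 73 d9 28 96 21 ae ca
  t2: ca ae 21 96 28 d9 73 40
  t3: 73 ae 21 ca bb d9 9c 17

RES = [0x73, 0xae, 0x21, 0xca, 0xbb, 0xd9, 0x9c, 0x17]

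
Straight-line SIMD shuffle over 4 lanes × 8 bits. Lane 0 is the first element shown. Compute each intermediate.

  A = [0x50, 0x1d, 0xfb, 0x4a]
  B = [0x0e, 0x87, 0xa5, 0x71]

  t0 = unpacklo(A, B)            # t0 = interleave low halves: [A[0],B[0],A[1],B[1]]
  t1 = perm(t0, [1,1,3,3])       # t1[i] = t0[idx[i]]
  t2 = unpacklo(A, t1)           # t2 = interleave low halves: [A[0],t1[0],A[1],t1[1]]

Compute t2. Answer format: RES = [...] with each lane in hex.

RES = [ 0x50  0x0e  0x1d  0x0e ]

→ t0 |50|0e|1d|87|
→ t1 |0e|0e|87|87|
→ t2 |50|0e|1d|0e|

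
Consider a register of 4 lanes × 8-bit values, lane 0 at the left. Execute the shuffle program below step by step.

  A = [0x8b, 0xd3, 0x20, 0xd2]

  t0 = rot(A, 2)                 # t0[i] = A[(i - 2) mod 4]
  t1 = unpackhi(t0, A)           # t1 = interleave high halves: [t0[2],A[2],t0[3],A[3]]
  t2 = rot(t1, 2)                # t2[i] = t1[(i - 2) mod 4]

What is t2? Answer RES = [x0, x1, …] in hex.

→ t0 |20|d2|8b|d3|
→ t1 |8b|20|d3|d2|
→ t2 |d3|d2|8b|20|

RES = [0xd3, 0xd2, 0x8b, 0x20]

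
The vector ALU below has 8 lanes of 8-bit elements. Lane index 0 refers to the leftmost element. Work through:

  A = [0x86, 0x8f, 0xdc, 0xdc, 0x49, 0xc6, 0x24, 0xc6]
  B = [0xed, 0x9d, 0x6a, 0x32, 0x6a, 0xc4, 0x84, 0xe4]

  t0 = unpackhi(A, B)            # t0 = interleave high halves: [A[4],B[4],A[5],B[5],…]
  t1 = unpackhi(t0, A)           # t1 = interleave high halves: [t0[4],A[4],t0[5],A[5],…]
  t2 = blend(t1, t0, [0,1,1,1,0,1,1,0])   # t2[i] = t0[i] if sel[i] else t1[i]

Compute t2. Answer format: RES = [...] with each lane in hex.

RES = [0x24, 0x6a, 0xc6, 0xc4, 0xc6, 0x84, 0xc6, 0xc6]

→ t0 |49|6a|c6|c4|24|84|c6|e4|
→ t1 |24|49|84|c6|c6|24|e4|c6|
→ t2 |24|6a|c6|c4|c6|84|c6|c6|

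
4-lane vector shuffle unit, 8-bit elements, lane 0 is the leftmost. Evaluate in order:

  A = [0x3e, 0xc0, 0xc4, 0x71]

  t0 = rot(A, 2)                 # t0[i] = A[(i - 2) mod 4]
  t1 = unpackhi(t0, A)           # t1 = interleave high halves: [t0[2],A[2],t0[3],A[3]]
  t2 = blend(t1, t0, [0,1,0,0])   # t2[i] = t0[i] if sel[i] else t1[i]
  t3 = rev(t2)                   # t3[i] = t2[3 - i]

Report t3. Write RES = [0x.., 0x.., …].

  t0: c4 71 3e c0
  t1: 3e c4 c0 71
  t2: 3e 71 c0 71
  t3: 71 c0 71 3e

RES = [0x71, 0xc0, 0x71, 0x3e]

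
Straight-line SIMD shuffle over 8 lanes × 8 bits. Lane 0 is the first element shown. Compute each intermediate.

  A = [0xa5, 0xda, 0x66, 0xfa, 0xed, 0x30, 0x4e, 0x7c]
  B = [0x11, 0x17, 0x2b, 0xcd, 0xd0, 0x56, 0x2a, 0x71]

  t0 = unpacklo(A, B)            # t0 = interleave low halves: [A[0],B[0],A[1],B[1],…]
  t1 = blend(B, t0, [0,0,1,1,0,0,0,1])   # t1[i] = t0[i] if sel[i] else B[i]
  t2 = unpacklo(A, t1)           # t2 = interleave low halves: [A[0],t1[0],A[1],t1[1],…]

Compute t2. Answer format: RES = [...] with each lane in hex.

RES = [ 0xa5  0x11  0xda  0x17  0x66  0xda  0xfa  0x17 ]

→ t0 |a5|11|da|17|66|2b|fa|cd|
→ t1 |11|17|da|17|d0|56|2a|cd|
→ t2 |a5|11|da|17|66|da|fa|17|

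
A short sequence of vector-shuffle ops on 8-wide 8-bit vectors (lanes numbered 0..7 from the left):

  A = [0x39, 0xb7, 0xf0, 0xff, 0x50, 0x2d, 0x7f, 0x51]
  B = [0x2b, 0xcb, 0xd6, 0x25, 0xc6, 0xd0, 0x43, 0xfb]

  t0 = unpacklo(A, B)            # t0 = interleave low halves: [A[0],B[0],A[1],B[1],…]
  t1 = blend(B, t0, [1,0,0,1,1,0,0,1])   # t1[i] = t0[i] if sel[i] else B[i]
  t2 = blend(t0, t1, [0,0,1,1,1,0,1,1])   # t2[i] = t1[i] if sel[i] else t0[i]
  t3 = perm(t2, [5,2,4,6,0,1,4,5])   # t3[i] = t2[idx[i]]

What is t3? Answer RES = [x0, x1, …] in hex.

  t0: 39 2b b7 cb f0 d6 ff 25
  t1: 39 cb d6 cb f0 d0 43 25
  t2: 39 2b d6 cb f0 d6 43 25
  t3: d6 d6 f0 43 39 2b f0 d6

RES = [0xd6, 0xd6, 0xf0, 0x43, 0x39, 0x2b, 0xf0, 0xd6]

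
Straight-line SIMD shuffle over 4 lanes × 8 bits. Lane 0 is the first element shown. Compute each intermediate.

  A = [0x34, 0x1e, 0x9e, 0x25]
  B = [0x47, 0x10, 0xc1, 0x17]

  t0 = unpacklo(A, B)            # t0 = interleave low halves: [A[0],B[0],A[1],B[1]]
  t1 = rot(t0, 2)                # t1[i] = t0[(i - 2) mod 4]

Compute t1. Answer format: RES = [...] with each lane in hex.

  t0: 34 47 1e 10
  t1: 1e 10 34 47

RES = [0x1e, 0x10, 0x34, 0x47]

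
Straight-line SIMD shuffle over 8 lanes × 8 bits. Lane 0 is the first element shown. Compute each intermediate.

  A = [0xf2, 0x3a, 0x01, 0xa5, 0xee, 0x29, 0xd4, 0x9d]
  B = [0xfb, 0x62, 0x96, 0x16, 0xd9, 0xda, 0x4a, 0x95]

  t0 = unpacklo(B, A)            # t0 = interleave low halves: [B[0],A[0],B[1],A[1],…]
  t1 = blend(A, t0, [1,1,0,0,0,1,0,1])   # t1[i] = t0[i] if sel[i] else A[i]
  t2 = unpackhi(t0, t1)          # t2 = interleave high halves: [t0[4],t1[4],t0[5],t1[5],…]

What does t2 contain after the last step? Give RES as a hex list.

RES = [0x96, 0xee, 0x01, 0x01, 0x16, 0xd4, 0xa5, 0xa5]

  t0: fb f2 62 3a 96 01 16 a5
  t1: fb f2 01 a5 ee 01 d4 a5
  t2: 96 ee 01 01 16 d4 a5 a5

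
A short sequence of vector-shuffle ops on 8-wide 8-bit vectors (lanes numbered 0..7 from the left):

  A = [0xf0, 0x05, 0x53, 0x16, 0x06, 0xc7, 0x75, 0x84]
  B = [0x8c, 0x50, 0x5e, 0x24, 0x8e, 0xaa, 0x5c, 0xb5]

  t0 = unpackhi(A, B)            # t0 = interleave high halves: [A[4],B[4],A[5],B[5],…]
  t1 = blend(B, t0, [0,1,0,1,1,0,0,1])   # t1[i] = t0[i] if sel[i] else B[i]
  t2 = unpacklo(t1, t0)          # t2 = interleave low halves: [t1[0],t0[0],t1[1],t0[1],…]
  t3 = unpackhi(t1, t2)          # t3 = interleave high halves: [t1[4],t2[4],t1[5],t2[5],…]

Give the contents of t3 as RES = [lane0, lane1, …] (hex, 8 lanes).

  t0: 06 8e c7 aa 75 5c 84 b5
  t1: 8c 8e 5e aa 75 aa 5c b5
  t2: 8c 06 8e 8e 5e c7 aa aa
  t3: 75 5e aa c7 5c aa b5 aa

RES = [0x75, 0x5e, 0xaa, 0xc7, 0x5c, 0xaa, 0xb5, 0xaa]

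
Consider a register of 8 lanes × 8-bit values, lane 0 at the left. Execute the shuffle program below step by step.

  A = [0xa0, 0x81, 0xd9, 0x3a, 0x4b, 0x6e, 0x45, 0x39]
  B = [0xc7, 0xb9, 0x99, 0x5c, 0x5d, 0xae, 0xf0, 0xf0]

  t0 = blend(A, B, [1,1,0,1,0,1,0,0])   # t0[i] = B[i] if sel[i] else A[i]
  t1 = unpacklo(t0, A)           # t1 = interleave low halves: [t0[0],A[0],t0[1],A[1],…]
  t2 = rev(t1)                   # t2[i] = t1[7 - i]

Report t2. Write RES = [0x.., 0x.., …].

  t0: c7 b9 d9 5c 4b ae 45 39
  t1: c7 a0 b9 81 d9 d9 5c 3a
  t2: 3a 5c d9 d9 81 b9 a0 c7

RES = [0x3a, 0x5c, 0xd9, 0xd9, 0x81, 0xb9, 0xa0, 0xc7]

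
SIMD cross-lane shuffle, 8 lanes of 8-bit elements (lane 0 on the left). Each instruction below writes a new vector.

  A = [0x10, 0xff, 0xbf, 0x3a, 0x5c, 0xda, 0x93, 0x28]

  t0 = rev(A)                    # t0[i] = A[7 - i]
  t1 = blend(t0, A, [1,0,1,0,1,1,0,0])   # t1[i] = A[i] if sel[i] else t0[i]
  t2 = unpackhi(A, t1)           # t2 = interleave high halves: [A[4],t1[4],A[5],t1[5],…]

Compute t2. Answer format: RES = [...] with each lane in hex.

RES = [0x5c, 0x5c, 0xda, 0xda, 0x93, 0xff, 0x28, 0x10]

t0 = [0x28, 0x93, 0xda, 0x5c, 0x3a, 0xbf, 0xff, 0x10]
t1 = [0x10, 0x93, 0xbf, 0x5c, 0x5c, 0xda, 0xff, 0x10]
t2 = [0x5c, 0x5c, 0xda, 0xda, 0x93, 0xff, 0x28, 0x10]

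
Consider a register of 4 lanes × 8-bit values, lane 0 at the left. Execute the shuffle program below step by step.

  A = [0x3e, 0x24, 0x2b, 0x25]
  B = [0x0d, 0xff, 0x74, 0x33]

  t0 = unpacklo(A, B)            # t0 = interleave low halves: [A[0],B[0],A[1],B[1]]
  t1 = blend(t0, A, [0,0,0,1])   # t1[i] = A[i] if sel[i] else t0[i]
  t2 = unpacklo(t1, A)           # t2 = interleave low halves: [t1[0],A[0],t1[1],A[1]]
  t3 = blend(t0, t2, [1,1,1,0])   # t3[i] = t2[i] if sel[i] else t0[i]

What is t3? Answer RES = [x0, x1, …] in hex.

→ t0 |3e|0d|24|ff|
→ t1 |3e|0d|24|25|
→ t2 |3e|3e|0d|24|
→ t3 |3e|3e|0d|ff|

RES = [0x3e, 0x3e, 0x0d, 0xff]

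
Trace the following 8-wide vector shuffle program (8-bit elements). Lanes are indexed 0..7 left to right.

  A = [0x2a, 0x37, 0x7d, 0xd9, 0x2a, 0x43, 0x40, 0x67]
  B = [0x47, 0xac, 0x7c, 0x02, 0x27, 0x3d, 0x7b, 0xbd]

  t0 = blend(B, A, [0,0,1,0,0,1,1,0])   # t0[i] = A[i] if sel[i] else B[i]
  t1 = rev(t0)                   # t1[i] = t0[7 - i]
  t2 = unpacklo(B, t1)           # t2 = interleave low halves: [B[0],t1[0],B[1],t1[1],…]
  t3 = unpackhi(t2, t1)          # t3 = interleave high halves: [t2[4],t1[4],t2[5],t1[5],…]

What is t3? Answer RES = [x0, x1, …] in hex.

RES = [ 0x7c  0x02  0x43  0x7d  0x02  0xac  0x27  0x47 ]

t0 = [0x47, 0xac, 0x7d, 0x02, 0x27, 0x43, 0x40, 0xbd]
t1 = [0xbd, 0x40, 0x43, 0x27, 0x02, 0x7d, 0xac, 0x47]
t2 = [0x47, 0xbd, 0xac, 0x40, 0x7c, 0x43, 0x02, 0x27]
t3 = [0x7c, 0x02, 0x43, 0x7d, 0x02, 0xac, 0x27, 0x47]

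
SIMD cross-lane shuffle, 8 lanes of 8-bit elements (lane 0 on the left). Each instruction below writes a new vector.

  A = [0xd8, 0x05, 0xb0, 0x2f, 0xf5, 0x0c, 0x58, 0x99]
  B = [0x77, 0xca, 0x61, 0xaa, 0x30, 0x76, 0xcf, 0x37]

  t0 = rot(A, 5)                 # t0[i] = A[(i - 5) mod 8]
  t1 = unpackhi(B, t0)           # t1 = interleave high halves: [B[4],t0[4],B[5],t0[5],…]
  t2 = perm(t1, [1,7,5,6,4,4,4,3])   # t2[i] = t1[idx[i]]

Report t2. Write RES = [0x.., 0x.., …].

→ t0 |2f|f5|0c|58|99|d8|05|b0|
→ t1 |30|99|76|d8|cf|05|37|b0|
→ t2 |99|b0|05|37|cf|cf|cf|d8|

RES = [ 0x99  0xb0  0x05  0x37  0xcf  0xcf  0xcf  0xd8 ]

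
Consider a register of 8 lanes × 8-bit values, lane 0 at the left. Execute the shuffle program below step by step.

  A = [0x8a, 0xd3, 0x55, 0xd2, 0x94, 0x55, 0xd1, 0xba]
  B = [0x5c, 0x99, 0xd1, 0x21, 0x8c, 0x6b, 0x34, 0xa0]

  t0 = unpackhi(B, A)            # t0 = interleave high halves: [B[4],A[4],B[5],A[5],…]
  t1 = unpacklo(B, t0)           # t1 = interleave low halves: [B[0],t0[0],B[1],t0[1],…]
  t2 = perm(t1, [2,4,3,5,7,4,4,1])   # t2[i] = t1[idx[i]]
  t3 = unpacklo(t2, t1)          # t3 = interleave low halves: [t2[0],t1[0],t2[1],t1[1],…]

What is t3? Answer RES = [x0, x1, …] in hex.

RES = [0x99, 0x5c, 0xd1, 0x8c, 0x94, 0x99, 0x6b, 0x94]

→ t0 |8c|94|6b|55|34|d1|a0|ba|
→ t1 |5c|8c|99|94|d1|6b|21|55|
→ t2 |99|d1|94|6b|55|d1|d1|8c|
→ t3 |99|5c|d1|8c|94|99|6b|94|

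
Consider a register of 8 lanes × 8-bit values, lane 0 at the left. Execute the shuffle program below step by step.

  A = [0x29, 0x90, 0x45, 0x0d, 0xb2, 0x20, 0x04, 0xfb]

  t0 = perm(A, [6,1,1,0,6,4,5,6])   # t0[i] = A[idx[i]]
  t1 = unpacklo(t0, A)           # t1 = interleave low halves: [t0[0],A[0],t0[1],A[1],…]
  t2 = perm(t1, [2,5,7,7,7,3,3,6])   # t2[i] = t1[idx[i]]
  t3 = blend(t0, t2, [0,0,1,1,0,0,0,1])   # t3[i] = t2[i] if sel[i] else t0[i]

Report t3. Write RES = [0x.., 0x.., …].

RES = [0x04, 0x90, 0x0d, 0x0d, 0x04, 0xb2, 0x20, 0x29]

t0 = [0x04, 0x90, 0x90, 0x29, 0x04, 0xb2, 0x20, 0x04]
t1 = [0x04, 0x29, 0x90, 0x90, 0x90, 0x45, 0x29, 0x0d]
t2 = [0x90, 0x45, 0x0d, 0x0d, 0x0d, 0x90, 0x90, 0x29]
t3 = [0x04, 0x90, 0x0d, 0x0d, 0x04, 0xb2, 0x20, 0x29]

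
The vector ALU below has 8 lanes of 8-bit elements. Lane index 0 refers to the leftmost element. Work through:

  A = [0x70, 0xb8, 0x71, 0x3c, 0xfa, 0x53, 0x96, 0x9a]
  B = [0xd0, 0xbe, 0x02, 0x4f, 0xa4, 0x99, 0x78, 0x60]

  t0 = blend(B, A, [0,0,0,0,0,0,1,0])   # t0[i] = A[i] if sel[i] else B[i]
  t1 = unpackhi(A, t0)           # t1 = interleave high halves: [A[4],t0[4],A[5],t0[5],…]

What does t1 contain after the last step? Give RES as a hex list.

  t0: d0 be 02 4f a4 99 96 60
  t1: fa a4 53 99 96 96 9a 60

RES = [0xfa, 0xa4, 0x53, 0x99, 0x96, 0x96, 0x9a, 0x60]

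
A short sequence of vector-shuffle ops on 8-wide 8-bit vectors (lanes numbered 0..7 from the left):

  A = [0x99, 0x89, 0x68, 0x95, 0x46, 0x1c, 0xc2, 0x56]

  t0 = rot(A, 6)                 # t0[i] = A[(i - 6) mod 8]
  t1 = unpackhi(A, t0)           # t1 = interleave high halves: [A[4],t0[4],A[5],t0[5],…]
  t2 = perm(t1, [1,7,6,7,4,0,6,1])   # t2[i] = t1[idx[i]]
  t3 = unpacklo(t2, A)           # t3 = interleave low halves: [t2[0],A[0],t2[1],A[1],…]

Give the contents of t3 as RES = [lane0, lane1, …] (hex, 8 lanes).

→ t0 |68|95|46|1c|c2|56|99|89|
→ t1 |46|c2|1c|56|c2|99|56|89|
→ t2 |c2|89|56|89|c2|46|56|c2|
→ t3 |c2|99|89|89|56|68|89|95|

RES = [0xc2, 0x99, 0x89, 0x89, 0x56, 0x68, 0x89, 0x95]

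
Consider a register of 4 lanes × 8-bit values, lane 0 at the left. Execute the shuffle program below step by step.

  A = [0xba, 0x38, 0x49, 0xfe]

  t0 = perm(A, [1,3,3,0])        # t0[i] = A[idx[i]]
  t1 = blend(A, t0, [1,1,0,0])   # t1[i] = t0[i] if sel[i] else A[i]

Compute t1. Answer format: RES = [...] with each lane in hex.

RES = [0x38, 0xfe, 0x49, 0xfe]

t0 = [0x38, 0xfe, 0xfe, 0xba]
t1 = [0x38, 0xfe, 0x49, 0xfe]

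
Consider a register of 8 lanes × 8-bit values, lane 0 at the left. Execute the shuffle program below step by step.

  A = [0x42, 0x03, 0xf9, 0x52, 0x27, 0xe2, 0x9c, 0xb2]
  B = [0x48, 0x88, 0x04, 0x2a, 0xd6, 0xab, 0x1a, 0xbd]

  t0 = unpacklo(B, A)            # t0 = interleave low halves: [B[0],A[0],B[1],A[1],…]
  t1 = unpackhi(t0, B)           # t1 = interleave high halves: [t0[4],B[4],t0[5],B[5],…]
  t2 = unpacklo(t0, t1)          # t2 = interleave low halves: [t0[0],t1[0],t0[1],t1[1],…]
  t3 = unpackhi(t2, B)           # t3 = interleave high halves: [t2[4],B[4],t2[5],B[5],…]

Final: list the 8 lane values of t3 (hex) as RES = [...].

RES = [0x88, 0xd6, 0xf9, 0xab, 0x03, 0x1a, 0xab, 0xbd]

  t0: 48 42 88 03 04 f9 2a 52
  t1: 04 d6 f9 ab 2a 1a 52 bd
  t2: 48 04 42 d6 88 f9 03 ab
  t3: 88 d6 f9 ab 03 1a ab bd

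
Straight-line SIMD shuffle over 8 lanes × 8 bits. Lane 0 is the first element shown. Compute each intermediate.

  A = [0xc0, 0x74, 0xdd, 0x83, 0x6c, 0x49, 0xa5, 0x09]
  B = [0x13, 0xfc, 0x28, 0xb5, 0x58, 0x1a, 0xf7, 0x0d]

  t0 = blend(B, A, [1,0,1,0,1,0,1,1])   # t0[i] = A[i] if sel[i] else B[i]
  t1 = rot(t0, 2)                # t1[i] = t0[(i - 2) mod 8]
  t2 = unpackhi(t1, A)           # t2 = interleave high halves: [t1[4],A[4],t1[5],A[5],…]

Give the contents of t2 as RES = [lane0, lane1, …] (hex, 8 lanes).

RES = [0xdd, 0x6c, 0xb5, 0x49, 0x6c, 0xa5, 0x1a, 0x09]

→ t0 |c0|fc|dd|b5|6c|1a|a5|09|
→ t1 |a5|09|c0|fc|dd|b5|6c|1a|
→ t2 |dd|6c|b5|49|6c|a5|1a|09|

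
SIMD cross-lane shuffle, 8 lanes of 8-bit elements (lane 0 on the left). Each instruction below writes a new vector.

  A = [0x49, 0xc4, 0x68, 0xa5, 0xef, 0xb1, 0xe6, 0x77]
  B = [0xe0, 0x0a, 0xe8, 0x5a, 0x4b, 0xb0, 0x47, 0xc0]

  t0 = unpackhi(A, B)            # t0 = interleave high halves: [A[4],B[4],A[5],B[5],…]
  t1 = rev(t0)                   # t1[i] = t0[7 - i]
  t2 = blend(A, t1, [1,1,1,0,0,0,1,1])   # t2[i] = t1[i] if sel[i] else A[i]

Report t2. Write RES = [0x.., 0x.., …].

RES = [ 0xc0  0x77  0x47  0xa5  0xef  0xb1  0x4b  0xef ]

  t0: ef 4b b1 b0 e6 47 77 c0
  t1: c0 77 47 e6 b0 b1 4b ef
  t2: c0 77 47 a5 ef b1 4b ef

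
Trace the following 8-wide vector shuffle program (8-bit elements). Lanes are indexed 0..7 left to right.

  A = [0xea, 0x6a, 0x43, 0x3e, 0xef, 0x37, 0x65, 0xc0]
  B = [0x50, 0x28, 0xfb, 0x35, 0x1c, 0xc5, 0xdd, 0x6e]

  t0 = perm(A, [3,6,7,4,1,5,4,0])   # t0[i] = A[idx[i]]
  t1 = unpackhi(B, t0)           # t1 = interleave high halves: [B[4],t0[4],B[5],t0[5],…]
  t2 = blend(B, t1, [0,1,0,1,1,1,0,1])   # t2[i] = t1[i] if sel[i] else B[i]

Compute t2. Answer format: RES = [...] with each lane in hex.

RES = [0x50, 0x6a, 0xfb, 0x37, 0xdd, 0xef, 0xdd, 0xea]

t0 = [0x3e, 0x65, 0xc0, 0xef, 0x6a, 0x37, 0xef, 0xea]
t1 = [0x1c, 0x6a, 0xc5, 0x37, 0xdd, 0xef, 0x6e, 0xea]
t2 = [0x50, 0x6a, 0xfb, 0x37, 0xdd, 0xef, 0xdd, 0xea]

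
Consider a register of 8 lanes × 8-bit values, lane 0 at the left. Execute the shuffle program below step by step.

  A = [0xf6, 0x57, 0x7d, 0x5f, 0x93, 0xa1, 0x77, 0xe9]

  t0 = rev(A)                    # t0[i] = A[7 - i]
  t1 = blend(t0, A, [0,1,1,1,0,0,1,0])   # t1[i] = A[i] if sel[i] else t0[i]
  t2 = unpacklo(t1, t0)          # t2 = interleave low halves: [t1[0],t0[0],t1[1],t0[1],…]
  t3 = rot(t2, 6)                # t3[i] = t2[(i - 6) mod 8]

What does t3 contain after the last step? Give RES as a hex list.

RES = [ 0x57  0x77  0x7d  0xa1  0x5f  0x93  0xe9  0xe9 ]

  t0: e9 77 a1 93 5f 7d 57 f6
  t1: e9 57 7d 5f 5f 7d 77 f6
  t2: e9 e9 57 77 7d a1 5f 93
  t3: 57 77 7d a1 5f 93 e9 e9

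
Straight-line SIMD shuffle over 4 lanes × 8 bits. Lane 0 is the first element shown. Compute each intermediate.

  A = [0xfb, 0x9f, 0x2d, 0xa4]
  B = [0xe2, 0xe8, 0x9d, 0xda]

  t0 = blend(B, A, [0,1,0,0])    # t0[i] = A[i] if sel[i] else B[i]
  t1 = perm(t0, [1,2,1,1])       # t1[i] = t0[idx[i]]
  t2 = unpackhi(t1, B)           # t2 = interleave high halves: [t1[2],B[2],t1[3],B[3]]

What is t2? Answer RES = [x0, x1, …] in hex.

RES = [ 0x9f  0x9d  0x9f  0xda ]

t0 = [0xe2, 0x9f, 0x9d, 0xda]
t1 = [0x9f, 0x9d, 0x9f, 0x9f]
t2 = [0x9f, 0x9d, 0x9f, 0xda]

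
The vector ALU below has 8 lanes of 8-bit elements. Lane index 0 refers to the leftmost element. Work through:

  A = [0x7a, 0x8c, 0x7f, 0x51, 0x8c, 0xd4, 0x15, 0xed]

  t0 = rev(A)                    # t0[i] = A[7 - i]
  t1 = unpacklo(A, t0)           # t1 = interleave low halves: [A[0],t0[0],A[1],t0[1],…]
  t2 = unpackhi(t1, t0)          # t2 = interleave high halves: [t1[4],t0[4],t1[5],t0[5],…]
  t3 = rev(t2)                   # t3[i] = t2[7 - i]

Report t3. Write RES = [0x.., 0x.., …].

t0 = [0xed, 0x15, 0xd4, 0x8c, 0x51, 0x7f, 0x8c, 0x7a]
t1 = [0x7a, 0xed, 0x8c, 0x15, 0x7f, 0xd4, 0x51, 0x8c]
t2 = [0x7f, 0x51, 0xd4, 0x7f, 0x51, 0x8c, 0x8c, 0x7a]
t3 = [0x7a, 0x8c, 0x8c, 0x51, 0x7f, 0xd4, 0x51, 0x7f]

RES = [ 0x7a  0x8c  0x8c  0x51  0x7f  0xd4  0x51  0x7f ]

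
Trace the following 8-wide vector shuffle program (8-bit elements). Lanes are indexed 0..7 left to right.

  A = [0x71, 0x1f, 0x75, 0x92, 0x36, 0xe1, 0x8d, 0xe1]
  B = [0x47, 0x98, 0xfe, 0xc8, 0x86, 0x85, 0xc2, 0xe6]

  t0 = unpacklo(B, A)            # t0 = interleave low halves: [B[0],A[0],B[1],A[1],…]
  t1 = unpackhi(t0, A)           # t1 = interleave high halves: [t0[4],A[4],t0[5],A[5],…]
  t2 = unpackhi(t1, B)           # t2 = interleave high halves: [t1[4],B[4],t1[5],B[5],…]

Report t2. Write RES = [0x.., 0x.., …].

→ t0 |47|71|98|1f|fe|75|c8|92|
→ t1 |fe|36|75|e1|c8|8d|92|e1|
→ t2 |c8|86|8d|85|92|c2|e1|e6|

RES = [0xc8, 0x86, 0x8d, 0x85, 0x92, 0xc2, 0xe1, 0xe6]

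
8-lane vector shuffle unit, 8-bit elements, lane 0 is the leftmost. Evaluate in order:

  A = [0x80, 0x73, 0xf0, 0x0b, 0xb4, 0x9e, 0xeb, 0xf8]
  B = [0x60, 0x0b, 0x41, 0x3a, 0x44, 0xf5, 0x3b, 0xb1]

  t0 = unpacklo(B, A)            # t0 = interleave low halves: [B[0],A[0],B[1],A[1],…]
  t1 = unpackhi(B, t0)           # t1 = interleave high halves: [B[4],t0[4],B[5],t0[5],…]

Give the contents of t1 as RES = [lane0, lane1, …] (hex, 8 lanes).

→ t0 |60|80|0b|73|41|f0|3a|0b|
→ t1 |44|41|f5|f0|3b|3a|b1|0b|

RES = [0x44, 0x41, 0xf5, 0xf0, 0x3b, 0x3a, 0xb1, 0x0b]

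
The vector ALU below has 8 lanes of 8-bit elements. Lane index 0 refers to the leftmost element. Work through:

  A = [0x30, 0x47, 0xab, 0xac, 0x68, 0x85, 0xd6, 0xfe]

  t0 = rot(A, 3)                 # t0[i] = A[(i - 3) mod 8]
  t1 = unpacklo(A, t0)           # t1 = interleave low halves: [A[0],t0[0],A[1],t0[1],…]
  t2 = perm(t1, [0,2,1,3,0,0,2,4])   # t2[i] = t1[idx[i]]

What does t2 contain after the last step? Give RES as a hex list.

→ t0 |85|d6|fe|30|47|ab|ac|68|
→ t1 |30|85|47|d6|ab|fe|ac|30|
→ t2 |30|47|85|d6|30|30|47|ab|

RES = [0x30, 0x47, 0x85, 0xd6, 0x30, 0x30, 0x47, 0xab]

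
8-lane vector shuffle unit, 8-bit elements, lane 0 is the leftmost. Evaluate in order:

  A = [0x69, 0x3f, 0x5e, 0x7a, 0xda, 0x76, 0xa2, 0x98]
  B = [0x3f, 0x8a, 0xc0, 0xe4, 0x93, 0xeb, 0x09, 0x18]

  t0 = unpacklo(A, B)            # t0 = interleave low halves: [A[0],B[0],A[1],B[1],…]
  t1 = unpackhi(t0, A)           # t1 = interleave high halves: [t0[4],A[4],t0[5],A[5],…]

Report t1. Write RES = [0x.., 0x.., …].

RES = [ 0x5e  0xda  0xc0  0x76  0x7a  0xa2  0xe4  0x98 ]

t0 = [0x69, 0x3f, 0x3f, 0x8a, 0x5e, 0xc0, 0x7a, 0xe4]
t1 = [0x5e, 0xda, 0xc0, 0x76, 0x7a, 0xa2, 0xe4, 0x98]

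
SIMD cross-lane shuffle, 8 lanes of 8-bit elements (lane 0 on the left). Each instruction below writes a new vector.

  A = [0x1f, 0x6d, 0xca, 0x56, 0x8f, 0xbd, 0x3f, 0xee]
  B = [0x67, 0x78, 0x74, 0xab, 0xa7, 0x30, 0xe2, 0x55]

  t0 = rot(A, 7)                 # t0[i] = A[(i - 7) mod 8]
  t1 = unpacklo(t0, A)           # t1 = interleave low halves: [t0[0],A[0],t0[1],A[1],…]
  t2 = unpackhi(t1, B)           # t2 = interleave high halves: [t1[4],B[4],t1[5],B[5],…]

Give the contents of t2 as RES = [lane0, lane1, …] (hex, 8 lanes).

RES = [0x56, 0xa7, 0xca, 0x30, 0x8f, 0xe2, 0x56, 0x55]

  t0: 6d ca 56 8f bd 3f ee 1f
  t1: 6d 1f ca 6d 56 ca 8f 56
  t2: 56 a7 ca 30 8f e2 56 55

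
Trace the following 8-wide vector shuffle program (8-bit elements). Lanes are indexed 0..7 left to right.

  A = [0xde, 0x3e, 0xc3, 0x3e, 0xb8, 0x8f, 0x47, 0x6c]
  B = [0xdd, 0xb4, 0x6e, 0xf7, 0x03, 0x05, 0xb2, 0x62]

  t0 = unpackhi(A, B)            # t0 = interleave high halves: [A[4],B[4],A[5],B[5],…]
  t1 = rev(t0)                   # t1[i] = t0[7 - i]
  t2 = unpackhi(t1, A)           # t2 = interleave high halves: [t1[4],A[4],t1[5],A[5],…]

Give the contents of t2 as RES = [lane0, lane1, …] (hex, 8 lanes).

  t0: b8 03 8f 05 47 b2 6c 62
  t1: 62 6c b2 47 05 8f 03 b8
  t2: 05 b8 8f 8f 03 47 b8 6c

RES = [ 0x05  0xb8  0x8f  0x8f  0x03  0x47  0xb8  0x6c ]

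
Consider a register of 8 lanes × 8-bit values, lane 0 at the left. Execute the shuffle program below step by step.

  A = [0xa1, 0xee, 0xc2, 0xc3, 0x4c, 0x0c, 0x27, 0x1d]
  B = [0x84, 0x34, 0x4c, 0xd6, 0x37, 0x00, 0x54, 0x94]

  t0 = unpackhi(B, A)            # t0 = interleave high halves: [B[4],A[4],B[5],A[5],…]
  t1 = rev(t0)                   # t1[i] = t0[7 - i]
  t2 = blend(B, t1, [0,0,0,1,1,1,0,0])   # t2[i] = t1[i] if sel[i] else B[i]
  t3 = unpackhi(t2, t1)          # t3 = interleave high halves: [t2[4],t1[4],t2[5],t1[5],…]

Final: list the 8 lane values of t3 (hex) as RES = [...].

RES = [ 0x0c  0x0c  0x00  0x00  0x54  0x4c  0x94  0x37 ]

→ t0 |37|4c|00|0c|54|27|94|1d|
→ t1 |1d|94|27|54|0c|00|4c|37|
→ t2 |84|34|4c|54|0c|00|54|94|
→ t3 |0c|0c|00|00|54|4c|94|37|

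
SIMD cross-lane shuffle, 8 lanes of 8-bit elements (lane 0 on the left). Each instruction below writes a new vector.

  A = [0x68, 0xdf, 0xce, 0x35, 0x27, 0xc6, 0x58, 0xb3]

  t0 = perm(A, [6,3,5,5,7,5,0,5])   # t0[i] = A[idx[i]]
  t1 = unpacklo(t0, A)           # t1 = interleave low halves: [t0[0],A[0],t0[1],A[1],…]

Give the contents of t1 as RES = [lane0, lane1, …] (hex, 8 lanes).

  t0: 58 35 c6 c6 b3 c6 68 c6
  t1: 58 68 35 df c6 ce c6 35

RES = [ 0x58  0x68  0x35  0xdf  0xc6  0xce  0xc6  0x35 ]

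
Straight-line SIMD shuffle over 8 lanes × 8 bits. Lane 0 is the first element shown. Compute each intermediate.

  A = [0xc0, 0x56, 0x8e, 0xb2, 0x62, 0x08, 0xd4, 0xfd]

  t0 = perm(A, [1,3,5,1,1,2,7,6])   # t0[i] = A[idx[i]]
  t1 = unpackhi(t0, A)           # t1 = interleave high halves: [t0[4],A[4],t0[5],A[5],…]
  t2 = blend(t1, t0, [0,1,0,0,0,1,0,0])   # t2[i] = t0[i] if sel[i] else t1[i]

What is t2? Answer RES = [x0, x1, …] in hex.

RES = [ 0x56  0xb2  0x8e  0x08  0xfd  0x8e  0xd4  0xfd ]

→ t0 |56|b2|08|56|56|8e|fd|d4|
→ t1 |56|62|8e|08|fd|d4|d4|fd|
→ t2 |56|b2|8e|08|fd|8e|d4|fd|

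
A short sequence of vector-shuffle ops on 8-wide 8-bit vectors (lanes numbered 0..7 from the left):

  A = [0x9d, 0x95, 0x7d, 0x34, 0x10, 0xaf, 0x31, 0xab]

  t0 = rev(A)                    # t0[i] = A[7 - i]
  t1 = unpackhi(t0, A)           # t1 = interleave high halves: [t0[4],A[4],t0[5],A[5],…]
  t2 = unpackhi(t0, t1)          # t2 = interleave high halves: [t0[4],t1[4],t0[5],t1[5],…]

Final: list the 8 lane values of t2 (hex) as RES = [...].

  t0: ab 31 af 10 34 7d 95 9d
  t1: 34 10 7d af 95 31 9d ab
  t2: 34 95 7d 31 95 9d 9d ab

RES = [ 0x34  0x95  0x7d  0x31  0x95  0x9d  0x9d  0xab ]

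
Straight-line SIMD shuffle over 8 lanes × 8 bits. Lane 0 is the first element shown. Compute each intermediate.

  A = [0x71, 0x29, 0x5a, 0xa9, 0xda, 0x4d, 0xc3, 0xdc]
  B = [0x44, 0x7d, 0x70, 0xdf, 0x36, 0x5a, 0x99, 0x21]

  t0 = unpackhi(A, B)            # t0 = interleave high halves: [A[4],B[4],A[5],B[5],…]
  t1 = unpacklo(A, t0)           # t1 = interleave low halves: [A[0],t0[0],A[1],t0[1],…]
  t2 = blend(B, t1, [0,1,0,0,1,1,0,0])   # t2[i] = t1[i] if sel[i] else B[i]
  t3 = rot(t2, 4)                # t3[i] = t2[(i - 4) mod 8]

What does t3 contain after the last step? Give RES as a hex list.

RES = [ 0x5a  0x4d  0x99  0x21  0x44  0xda  0x70  0xdf ]

  t0: da 36 4d 5a c3 99 dc 21
  t1: 71 da 29 36 5a 4d a9 5a
  t2: 44 da 70 df 5a 4d 99 21
  t3: 5a 4d 99 21 44 da 70 df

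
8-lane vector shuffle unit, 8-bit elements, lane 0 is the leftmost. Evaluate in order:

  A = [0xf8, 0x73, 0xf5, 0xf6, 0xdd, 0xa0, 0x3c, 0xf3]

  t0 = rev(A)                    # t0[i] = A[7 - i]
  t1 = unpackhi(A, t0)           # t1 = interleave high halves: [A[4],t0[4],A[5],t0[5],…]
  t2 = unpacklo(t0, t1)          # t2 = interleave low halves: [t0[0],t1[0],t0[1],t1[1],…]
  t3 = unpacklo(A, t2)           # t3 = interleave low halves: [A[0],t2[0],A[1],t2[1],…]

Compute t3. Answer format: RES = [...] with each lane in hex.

→ t0 |f3|3c|a0|dd|f6|f5|73|f8|
→ t1 |dd|f6|a0|f5|3c|73|f3|f8|
→ t2 |f3|dd|3c|f6|a0|a0|dd|f5|
→ t3 |f8|f3|73|dd|f5|3c|f6|f6|

RES = [ 0xf8  0xf3  0x73  0xdd  0xf5  0x3c  0xf6  0xf6 ]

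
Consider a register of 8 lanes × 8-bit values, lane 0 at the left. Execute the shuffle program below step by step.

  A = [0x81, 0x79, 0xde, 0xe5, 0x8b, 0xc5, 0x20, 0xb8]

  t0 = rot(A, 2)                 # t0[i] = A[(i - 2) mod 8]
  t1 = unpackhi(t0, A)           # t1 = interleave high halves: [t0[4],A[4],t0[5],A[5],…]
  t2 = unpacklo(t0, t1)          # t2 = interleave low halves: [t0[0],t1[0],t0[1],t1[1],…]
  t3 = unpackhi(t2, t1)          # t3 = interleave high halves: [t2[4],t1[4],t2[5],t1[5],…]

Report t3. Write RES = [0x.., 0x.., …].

RES = [ 0x81  0x8b  0xe5  0x20  0x79  0xc5  0xc5  0xb8 ]

t0 = [0x20, 0xb8, 0x81, 0x79, 0xde, 0xe5, 0x8b, 0xc5]
t1 = [0xde, 0x8b, 0xe5, 0xc5, 0x8b, 0x20, 0xc5, 0xb8]
t2 = [0x20, 0xde, 0xb8, 0x8b, 0x81, 0xe5, 0x79, 0xc5]
t3 = [0x81, 0x8b, 0xe5, 0x20, 0x79, 0xc5, 0xc5, 0xb8]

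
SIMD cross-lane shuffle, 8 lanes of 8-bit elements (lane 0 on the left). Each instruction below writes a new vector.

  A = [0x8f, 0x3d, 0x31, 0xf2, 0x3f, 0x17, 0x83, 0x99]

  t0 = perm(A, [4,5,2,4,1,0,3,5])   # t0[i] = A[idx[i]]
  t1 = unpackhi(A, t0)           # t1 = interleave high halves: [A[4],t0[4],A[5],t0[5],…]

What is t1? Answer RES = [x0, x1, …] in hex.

  t0: 3f 17 31 3f 3d 8f f2 17
  t1: 3f 3d 17 8f 83 f2 99 17

RES = [0x3f, 0x3d, 0x17, 0x8f, 0x83, 0xf2, 0x99, 0x17]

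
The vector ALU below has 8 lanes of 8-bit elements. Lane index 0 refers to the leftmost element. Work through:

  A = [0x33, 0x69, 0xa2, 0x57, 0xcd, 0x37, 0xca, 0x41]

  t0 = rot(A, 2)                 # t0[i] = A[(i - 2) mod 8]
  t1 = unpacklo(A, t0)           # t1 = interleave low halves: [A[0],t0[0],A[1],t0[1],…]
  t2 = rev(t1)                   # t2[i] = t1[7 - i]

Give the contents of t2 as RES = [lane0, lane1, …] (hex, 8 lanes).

RES = [ 0x69  0x57  0x33  0xa2  0x41  0x69  0xca  0x33 ]

→ t0 |ca|41|33|69|a2|57|cd|37|
→ t1 |33|ca|69|41|a2|33|57|69|
→ t2 |69|57|33|a2|41|69|ca|33|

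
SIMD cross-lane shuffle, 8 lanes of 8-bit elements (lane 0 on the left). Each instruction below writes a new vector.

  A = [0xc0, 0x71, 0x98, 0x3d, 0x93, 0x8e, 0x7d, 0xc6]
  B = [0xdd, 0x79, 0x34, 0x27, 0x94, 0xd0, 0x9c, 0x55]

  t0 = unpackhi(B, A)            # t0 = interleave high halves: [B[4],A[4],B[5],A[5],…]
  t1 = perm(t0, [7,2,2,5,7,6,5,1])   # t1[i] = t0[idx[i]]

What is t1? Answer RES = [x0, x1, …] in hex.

RES = [ 0xc6  0xd0  0xd0  0x7d  0xc6  0x55  0x7d  0x93 ]

→ t0 |94|93|d0|8e|9c|7d|55|c6|
→ t1 |c6|d0|d0|7d|c6|55|7d|93|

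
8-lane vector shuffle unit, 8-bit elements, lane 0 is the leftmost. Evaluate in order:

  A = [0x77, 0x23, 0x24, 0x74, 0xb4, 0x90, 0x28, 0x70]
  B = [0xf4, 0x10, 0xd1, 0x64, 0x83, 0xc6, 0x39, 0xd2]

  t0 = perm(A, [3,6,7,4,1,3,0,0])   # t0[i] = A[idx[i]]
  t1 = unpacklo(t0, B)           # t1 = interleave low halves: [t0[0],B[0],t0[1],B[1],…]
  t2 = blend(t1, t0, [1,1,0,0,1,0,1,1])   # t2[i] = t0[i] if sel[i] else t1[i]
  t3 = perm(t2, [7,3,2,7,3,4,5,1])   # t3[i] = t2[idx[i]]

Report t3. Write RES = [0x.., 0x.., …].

RES = [ 0x77  0x10  0x28  0x77  0x10  0x23  0xd1  0x28 ]

→ t0 |74|28|70|b4|23|74|77|77|
→ t1 |74|f4|28|10|70|d1|b4|64|
→ t2 |74|28|28|10|23|d1|77|77|
→ t3 |77|10|28|77|10|23|d1|28|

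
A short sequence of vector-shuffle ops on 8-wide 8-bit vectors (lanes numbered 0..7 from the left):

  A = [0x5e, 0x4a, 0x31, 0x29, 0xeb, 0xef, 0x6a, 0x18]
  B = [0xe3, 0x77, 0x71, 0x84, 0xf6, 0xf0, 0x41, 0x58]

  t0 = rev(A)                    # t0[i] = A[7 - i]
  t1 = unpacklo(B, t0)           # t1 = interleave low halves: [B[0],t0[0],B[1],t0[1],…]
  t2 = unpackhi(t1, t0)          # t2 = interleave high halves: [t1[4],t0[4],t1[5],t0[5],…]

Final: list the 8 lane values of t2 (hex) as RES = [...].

RES = [0x71, 0x29, 0xef, 0x31, 0x84, 0x4a, 0xeb, 0x5e]

  t0: 18 6a ef eb 29 31 4a 5e
  t1: e3 18 77 6a 71 ef 84 eb
  t2: 71 29 ef 31 84 4a eb 5e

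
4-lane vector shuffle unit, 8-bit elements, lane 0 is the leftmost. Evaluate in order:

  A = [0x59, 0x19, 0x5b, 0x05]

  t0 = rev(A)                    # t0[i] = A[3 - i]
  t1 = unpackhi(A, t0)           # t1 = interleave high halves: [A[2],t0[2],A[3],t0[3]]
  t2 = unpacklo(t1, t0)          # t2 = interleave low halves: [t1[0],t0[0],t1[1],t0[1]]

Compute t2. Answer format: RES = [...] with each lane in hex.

RES = [ 0x5b  0x05  0x19  0x5b ]

t0 = [0x05, 0x5b, 0x19, 0x59]
t1 = [0x5b, 0x19, 0x05, 0x59]
t2 = [0x5b, 0x05, 0x19, 0x5b]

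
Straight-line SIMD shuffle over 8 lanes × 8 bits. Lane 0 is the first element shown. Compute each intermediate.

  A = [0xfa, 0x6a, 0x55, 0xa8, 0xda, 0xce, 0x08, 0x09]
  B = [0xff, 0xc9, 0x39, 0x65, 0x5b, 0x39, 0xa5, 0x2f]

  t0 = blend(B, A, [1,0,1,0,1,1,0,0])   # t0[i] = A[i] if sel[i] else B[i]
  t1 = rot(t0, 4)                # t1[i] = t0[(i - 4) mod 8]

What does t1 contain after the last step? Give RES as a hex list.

t0 = [0xfa, 0xc9, 0x55, 0x65, 0xda, 0xce, 0xa5, 0x2f]
t1 = [0xda, 0xce, 0xa5, 0x2f, 0xfa, 0xc9, 0x55, 0x65]

RES = [0xda, 0xce, 0xa5, 0x2f, 0xfa, 0xc9, 0x55, 0x65]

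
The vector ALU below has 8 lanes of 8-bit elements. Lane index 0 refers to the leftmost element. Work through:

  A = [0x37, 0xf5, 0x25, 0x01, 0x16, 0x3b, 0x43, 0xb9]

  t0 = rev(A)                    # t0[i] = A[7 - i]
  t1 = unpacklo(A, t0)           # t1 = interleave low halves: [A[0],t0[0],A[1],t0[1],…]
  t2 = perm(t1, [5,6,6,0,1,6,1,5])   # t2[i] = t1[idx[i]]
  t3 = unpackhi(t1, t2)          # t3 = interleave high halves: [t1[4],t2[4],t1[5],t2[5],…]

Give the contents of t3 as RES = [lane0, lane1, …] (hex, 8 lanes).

  t0: b9 43 3b 16 01 25 f5 37
  t1: 37 b9 f5 43 25 3b 01 16
  t2: 3b 01 01 37 b9 01 b9 3b
  t3: 25 b9 3b 01 01 b9 16 3b

RES = [0x25, 0xb9, 0x3b, 0x01, 0x01, 0xb9, 0x16, 0x3b]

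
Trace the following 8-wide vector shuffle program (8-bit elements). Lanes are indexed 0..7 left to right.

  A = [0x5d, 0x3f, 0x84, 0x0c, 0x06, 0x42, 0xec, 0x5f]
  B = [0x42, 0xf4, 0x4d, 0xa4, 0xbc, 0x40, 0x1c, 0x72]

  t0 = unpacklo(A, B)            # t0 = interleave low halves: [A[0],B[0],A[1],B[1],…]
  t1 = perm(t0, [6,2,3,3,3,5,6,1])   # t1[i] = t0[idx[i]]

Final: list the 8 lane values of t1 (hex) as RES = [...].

RES = [ 0x0c  0x3f  0xf4  0xf4  0xf4  0x4d  0x0c  0x42 ]

→ t0 |5d|42|3f|f4|84|4d|0c|a4|
→ t1 |0c|3f|f4|f4|f4|4d|0c|42|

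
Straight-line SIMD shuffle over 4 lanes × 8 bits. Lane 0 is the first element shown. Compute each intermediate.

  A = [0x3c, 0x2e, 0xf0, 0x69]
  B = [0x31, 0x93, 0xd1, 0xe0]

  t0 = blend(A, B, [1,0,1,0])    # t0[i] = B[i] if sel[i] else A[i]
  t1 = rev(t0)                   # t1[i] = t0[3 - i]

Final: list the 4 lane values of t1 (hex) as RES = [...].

  t0: 31 2e d1 69
  t1: 69 d1 2e 31

RES = [ 0x69  0xd1  0x2e  0x31 ]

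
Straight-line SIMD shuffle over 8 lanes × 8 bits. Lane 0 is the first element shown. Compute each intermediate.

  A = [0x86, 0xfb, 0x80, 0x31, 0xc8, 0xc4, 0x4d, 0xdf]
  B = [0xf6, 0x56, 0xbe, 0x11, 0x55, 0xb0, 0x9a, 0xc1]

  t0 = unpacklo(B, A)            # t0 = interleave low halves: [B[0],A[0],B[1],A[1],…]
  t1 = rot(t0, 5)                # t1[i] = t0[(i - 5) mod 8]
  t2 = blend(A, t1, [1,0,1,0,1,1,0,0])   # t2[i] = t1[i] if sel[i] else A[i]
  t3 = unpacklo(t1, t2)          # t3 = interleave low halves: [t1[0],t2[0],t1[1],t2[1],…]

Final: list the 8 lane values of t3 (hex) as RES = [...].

  t0: f6 86 56 fb be 80 11 31
  t1: fb be 80 11 31 f6 86 56
  t2: fb fb 80 31 31 f6 4d df
  t3: fb fb be fb 80 80 11 31

RES = [ 0xfb  0xfb  0xbe  0xfb  0x80  0x80  0x11  0x31 ]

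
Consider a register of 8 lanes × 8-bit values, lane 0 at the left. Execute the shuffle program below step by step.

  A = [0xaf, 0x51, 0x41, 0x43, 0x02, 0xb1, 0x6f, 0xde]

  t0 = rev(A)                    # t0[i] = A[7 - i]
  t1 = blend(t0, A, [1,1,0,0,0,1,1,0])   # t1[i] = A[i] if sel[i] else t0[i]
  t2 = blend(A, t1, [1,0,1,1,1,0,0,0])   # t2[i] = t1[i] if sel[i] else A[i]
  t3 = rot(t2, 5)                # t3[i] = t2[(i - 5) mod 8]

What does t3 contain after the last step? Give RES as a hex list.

RES = [0x02, 0x43, 0xb1, 0x6f, 0xde, 0xaf, 0x51, 0xb1]

→ t0 |de|6f|b1|02|43|41|51|af|
→ t1 |af|51|b1|02|43|b1|6f|af|
→ t2 |af|51|b1|02|43|b1|6f|de|
→ t3 |02|43|b1|6f|de|af|51|b1|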